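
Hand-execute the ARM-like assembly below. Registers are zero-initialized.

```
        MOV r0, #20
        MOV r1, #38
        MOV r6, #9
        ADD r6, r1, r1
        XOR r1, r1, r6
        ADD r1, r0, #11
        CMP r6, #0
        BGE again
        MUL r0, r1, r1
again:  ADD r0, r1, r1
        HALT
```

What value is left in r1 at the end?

MOV r0, #20 → r0=20
MOV r1, #38 → r1=38
MOV r6, #9 → r6=9
ADD r6, r1, r1 → r6=38+38=76
XOR r1, r1, r6 → r1=38^76=106
ADD r1, r0, #11 → r1=20+11=31
CMP r6, #0  (cmp 76,0)
BGE again: taken
ADD r0, r1, r1 → r0=31+31=62
halt.

31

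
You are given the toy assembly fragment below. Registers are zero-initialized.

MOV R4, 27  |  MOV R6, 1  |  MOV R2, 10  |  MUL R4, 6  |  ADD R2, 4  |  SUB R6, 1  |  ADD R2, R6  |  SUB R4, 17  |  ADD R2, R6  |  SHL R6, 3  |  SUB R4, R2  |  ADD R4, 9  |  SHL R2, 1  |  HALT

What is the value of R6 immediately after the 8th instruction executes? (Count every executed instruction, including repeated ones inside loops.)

0

MOV R4, 27 → R4=27
MOV R6, 1 → R6=1
MOV R2, 10 → R2=10
MUL R4, 6 → R4=27*6=162
ADD R2, 4 → R2=10+4=14
SUB R6, 1 → R6=1-1=0
ADD R2, R6 → R2=14+0=14
SUB R4, 17 → R4=162-17=145
After step 8: R6 = 0.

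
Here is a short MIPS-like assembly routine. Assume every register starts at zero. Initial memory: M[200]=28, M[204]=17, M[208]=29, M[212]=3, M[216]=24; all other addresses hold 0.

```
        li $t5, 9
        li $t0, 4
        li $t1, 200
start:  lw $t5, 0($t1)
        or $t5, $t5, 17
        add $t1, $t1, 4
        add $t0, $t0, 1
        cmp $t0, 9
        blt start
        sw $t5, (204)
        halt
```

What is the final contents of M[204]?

after li $t5, 9: $t5=9
after li $t0, 4: $t0=4
after li $t1, 200: $t1=200
after lw $t5, 0($t1): $t5=M[200]=28
after or $t5, $t5, 17: $t5=28|17=29
after add $t1, $t1, 4: $t1=200+4=204
after add $t0, $t0, 1: $t0=4+1=5
cmp $t0, 9  (cmp 5,9)
blt start: taken
after lw $t5, 0($t1): $t5=M[204]=17
after or $t5, $t5, 17: $t5=17|17=17
after add $t1, $t1, 4: $t1=204+4=208
after add $t0, $t0, 1: $t0=5+1=6
cmp $t0, 9  (cmp 6,9)
blt start: taken
after lw $t5, 0($t1): $t5=M[208]=29
after or $t5, $t5, 17: $t5=29|17=29
after add $t1, $t1, 4: $t1=208+4=212
after add $t0, $t0, 1: $t0=6+1=7
cmp $t0, 9  (cmp 7,9)
blt start: taken
after lw $t5, 0($t1): $t5=M[212]=3
after or $t5, $t5, 17: $t5=3|17=19
after add $t1, $t1, 4: $t1=212+4=216
after add $t0, $t0, 1: $t0=7+1=8
cmp $t0, 9  (cmp 8,9)
blt start: taken
after lw $t5, 0($t1): $t5=M[216]=24
after or $t5, $t5, 17: $t5=24|17=25
after add $t1, $t1, 4: $t1=216+4=220
after add $t0, $t0, 1: $t0=8+1=9
cmp $t0, 9  (cmp 9,9)
blt start: not taken
sw $t5, (204) → M[204]=25
halt.

25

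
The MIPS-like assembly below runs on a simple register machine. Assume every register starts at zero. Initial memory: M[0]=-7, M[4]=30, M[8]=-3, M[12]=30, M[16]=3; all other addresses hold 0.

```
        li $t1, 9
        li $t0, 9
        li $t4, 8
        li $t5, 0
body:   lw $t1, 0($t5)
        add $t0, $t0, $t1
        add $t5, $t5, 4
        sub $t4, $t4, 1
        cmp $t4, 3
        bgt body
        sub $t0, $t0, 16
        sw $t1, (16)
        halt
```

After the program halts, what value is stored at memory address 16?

after li $t1, 9: $t1=9
after li $t0, 9: $t0=9
after li $t4, 8: $t4=8
after li $t5, 0: $t5=0
after lw $t1, 0($t5): $t1=M[0]=-7
after add $t0, $t0, $t1: $t0=9+(-7)=2
after add $t5, $t5, 4: $t5=0+4=4
after sub $t4, $t4, 1: $t4=8-1=7
cmp $t4, 3  (cmp 7,3)
bgt body: taken
after lw $t1, 0($t5): $t1=M[4]=30
after add $t0, $t0, $t1: $t0=2+30=32
after add $t5, $t5, 4: $t5=4+4=8
after sub $t4, $t4, 1: $t4=7-1=6
cmp $t4, 3  (cmp 6,3)
bgt body: taken
after lw $t1, 0($t5): $t1=M[8]=-3
after add $t0, $t0, $t1: $t0=32+(-3)=29
after add $t5, $t5, 4: $t5=8+4=12
after sub $t4, $t4, 1: $t4=6-1=5
cmp $t4, 3  (cmp 5,3)
bgt body: taken
after lw $t1, 0($t5): $t1=M[12]=30
after add $t0, $t0, $t1: $t0=29+30=59
after add $t5, $t5, 4: $t5=12+4=16
after sub $t4, $t4, 1: $t4=5-1=4
cmp $t4, 3  (cmp 4,3)
bgt body: taken
after lw $t1, 0($t5): $t1=M[16]=3
after add $t0, $t0, $t1: $t0=59+3=62
after add $t5, $t5, 4: $t5=16+4=20
after sub $t4, $t4, 1: $t4=4-1=3
cmp $t4, 3  (cmp 3,3)
bgt body: not taken
after sub $t0, $t0, 16: $t0=62-16=46
sw $t1, (16) → M[16]=3
halt.

3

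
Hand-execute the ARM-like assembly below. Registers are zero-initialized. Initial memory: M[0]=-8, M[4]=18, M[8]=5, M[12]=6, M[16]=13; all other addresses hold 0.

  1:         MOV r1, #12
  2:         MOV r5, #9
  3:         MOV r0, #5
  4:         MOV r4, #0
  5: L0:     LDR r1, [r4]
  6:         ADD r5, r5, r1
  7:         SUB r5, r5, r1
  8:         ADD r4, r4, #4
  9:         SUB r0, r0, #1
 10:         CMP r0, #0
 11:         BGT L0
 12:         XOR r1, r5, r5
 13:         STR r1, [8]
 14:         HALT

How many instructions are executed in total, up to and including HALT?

42

after MOV r1, #12: r1=12
after MOV r5, #9: r5=9
after MOV r0, #5: r0=5
after MOV r4, #0: r4=0
after LDR r1, [r4]: r1=M[0]=-8
after ADD r5, r5, r1: r5=9+(-8)=1
after SUB r5, r5, r1: r5=1-(-8)=9
after ADD r4, r4, #4: r4=0+4=4
after SUB r0, r0, #1: r0=5-1=4
CMP r0, #0  (cmp 4,0)
BGT L0: taken
after LDR r1, [r4]: r1=M[4]=18
after ADD r5, r5, r1: r5=9+18=27
after SUB r5, r5, r1: r5=27-18=9
after ADD r4, r4, #4: r4=4+4=8
after SUB r0, r0, #1: r0=4-1=3
CMP r0, #0  (cmp 3,0)
BGT L0: taken
after LDR r1, [r4]: r1=M[8]=5
after ADD r5, r5, r1: r5=9+5=14
after SUB r5, r5, r1: r5=14-5=9
after ADD r4, r4, #4: r4=8+4=12
after SUB r0, r0, #1: r0=3-1=2
CMP r0, #0  (cmp 2,0)
BGT L0: taken
after LDR r1, [r4]: r1=M[12]=6
after ADD r5, r5, r1: r5=9+6=15
after SUB r5, r5, r1: r5=15-6=9
after ADD r4, r4, #4: r4=12+4=16
after SUB r0, r0, #1: r0=2-1=1
CMP r0, #0  (cmp 1,0)
BGT L0: taken
after LDR r1, [r4]: r1=M[16]=13
after ADD r5, r5, r1: r5=9+13=22
after SUB r5, r5, r1: r5=22-13=9
after ADD r4, r4, #4: r4=16+4=20
after SUB r0, r0, #1: r0=1-1=0
CMP r0, #0  (cmp 0,0)
BGT L0: not taken
after XOR r1, r5, r5: r1=9^9=0
STR r1, [8] → M[8]=0
halt.
Total executed instructions: 42.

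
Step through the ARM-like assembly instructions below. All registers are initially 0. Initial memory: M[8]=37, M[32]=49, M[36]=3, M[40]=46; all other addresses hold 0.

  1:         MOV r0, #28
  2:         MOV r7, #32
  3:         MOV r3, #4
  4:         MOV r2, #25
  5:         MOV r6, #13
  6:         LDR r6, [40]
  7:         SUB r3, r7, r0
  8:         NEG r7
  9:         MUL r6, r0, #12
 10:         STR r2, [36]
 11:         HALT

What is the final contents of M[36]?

after MOV r0, #28: r0=28
after MOV r7, #32: r7=32
after MOV r3, #4: r3=4
after MOV r2, #25: r2=25
after MOV r6, #13: r6=13
after LDR r6, [40]: r6=M[40]=46
after SUB r3, r7, r0: r3=32-28=4
after NEG r7: r7=-(32)=-32
after MUL r6, r0, #12: r6=28*12=336
STR r2, [36] → M[36]=25
halt.

25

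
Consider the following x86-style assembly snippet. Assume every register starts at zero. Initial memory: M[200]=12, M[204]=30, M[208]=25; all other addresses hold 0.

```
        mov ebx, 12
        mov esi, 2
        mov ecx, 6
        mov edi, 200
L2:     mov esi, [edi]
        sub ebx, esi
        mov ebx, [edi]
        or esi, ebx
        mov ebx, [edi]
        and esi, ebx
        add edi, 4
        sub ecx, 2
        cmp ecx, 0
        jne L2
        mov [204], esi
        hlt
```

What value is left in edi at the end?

212

ebx=12
esi=2
ecx=6
edi=200
esi=M[200]=12
ebx=12-12=0
ebx=M[200]=12
esi=12|12=12
ebx=M[200]=12
esi=12&12=12
edi=200+4=204
ecx=6-2=4
cmp ecx, 0  (cmp 4,0)
jne L2: taken
esi=M[204]=30
ebx=12-30=-18
ebx=M[204]=30
esi=30|30=30
ebx=M[204]=30
esi=30&30=30
edi=204+4=208
ecx=4-2=2
cmp ecx, 0  (cmp 2,0)
jne L2: taken
esi=M[208]=25
ebx=30-25=5
ebx=M[208]=25
esi=25|25=25
ebx=M[208]=25
esi=25&25=25
edi=208+4=212
ecx=2-2=0
cmp ecx, 0  (cmp 0,0)
jne L2: not taken
mov [204], esi → M[204]=25
halt.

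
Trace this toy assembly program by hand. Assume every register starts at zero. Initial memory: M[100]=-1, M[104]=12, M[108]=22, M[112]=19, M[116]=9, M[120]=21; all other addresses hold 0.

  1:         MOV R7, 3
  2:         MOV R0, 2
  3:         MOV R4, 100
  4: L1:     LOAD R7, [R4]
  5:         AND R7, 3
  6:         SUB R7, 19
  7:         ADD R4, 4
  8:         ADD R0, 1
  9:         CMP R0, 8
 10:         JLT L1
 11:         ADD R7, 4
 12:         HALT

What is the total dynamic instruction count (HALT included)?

after MOV R7, 3: R7=3
after MOV R0, 2: R0=2
after MOV R4, 100: R4=100
after LOAD R7, [R4]: R7=M[100]=-1
after AND R7, 3: R7=(-1)&3=3
after SUB R7, 19: R7=3-19=-16
after ADD R4, 4: R4=100+4=104
after ADD R0, 1: R0=2+1=3
CMP R0, 8  (cmp 3,8)
JLT L1: taken
after LOAD R7, [R4]: R7=M[104]=12
after AND R7, 3: R7=12&3=0
after SUB R7, 19: R7=0-19=-19
after ADD R4, 4: R4=104+4=108
after ADD R0, 1: R0=3+1=4
CMP R0, 8  (cmp 4,8)
JLT L1: taken
after LOAD R7, [R4]: R7=M[108]=22
after AND R7, 3: R7=22&3=2
after SUB R7, 19: R7=2-19=-17
after ADD R4, 4: R4=108+4=112
after ADD R0, 1: R0=4+1=5
CMP R0, 8  (cmp 5,8)
JLT L1: taken
after LOAD R7, [R4]: R7=M[112]=19
after AND R7, 3: R7=19&3=3
after SUB R7, 19: R7=3-19=-16
after ADD R4, 4: R4=112+4=116
after ADD R0, 1: R0=5+1=6
CMP R0, 8  (cmp 6,8)
JLT L1: taken
after LOAD R7, [R4]: R7=M[116]=9
after AND R7, 3: R7=9&3=1
after SUB R7, 19: R7=1-19=-18
after ADD R4, 4: R4=116+4=120
after ADD R0, 1: R0=6+1=7
CMP R0, 8  (cmp 7,8)
JLT L1: taken
after LOAD R7, [R4]: R7=M[120]=21
after AND R7, 3: R7=21&3=1
after SUB R7, 19: R7=1-19=-18
after ADD R4, 4: R4=120+4=124
after ADD R0, 1: R0=7+1=8
CMP R0, 8  (cmp 8,8)
JLT L1: not taken
after ADD R7, 4: R7=(-18)+4=-14
halt.
Total executed instructions: 47.

47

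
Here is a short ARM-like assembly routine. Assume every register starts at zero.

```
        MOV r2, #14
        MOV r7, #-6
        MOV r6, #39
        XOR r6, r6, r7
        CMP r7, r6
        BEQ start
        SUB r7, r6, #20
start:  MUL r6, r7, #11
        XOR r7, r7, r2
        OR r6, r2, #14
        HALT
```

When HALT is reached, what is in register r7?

-57

r2=14
r7=-6
r6=39
r6=39^(-6)=-35
CMP r7, r6  (cmp -6,-35)
BEQ start: not taken
r7=(-35)-20=-55
r6=(-55)*11=-605
r7=(-55)^14=-57
r6=14|14=14
halt.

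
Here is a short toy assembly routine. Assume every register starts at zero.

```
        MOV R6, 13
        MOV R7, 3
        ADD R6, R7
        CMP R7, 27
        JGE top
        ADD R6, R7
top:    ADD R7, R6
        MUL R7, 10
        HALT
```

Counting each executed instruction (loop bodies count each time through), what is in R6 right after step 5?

16

R6=13
R7=3
R6=13+3=16
CMP R7, 27  (cmp 3,27)
JGE top: not taken
After step 5: R6 = 16.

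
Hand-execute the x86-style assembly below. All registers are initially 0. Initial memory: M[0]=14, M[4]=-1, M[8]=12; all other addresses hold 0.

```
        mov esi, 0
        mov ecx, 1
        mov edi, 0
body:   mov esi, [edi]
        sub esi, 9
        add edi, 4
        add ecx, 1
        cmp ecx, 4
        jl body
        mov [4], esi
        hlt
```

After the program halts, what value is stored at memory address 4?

3

after mov esi, 0: esi=0
after mov ecx, 1: ecx=1
after mov edi, 0: edi=0
after mov esi, [edi]: esi=M[0]=14
after sub esi, 9: esi=14-9=5
after add edi, 4: edi=0+4=4
after add ecx, 1: ecx=1+1=2
cmp ecx, 4  (cmp 2,4)
jl body: taken
after mov esi, [edi]: esi=M[4]=-1
after sub esi, 9: esi=(-1)-9=-10
after add edi, 4: edi=4+4=8
after add ecx, 1: ecx=2+1=3
cmp ecx, 4  (cmp 3,4)
jl body: taken
after mov esi, [edi]: esi=M[8]=12
after sub esi, 9: esi=12-9=3
after add edi, 4: edi=8+4=12
after add ecx, 1: ecx=3+1=4
cmp ecx, 4  (cmp 4,4)
jl body: not taken
mov [4], esi → M[4]=3
halt.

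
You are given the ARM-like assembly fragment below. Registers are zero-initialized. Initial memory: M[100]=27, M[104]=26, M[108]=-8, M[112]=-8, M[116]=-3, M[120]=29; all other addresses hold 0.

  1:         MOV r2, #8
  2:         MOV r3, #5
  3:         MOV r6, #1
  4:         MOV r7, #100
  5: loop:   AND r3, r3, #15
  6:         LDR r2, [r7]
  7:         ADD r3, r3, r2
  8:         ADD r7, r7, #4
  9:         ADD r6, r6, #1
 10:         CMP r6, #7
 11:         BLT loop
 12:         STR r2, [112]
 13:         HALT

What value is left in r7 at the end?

124

r2=8
r3=5
r6=1
r7=100
r3=5&15=5
r2=M[100]=27
r3=5+27=32
r7=100+4=104
r6=1+1=2
CMP r6, #7  (cmp 2,7)
BLT loop: taken
r3=32&15=0
r2=M[104]=26
r3=0+26=26
r7=104+4=108
r6=2+1=3
CMP r6, #7  (cmp 3,7)
BLT loop: taken
r3=26&15=10
r2=M[108]=-8
r3=10+(-8)=2
r7=108+4=112
r6=3+1=4
CMP r6, #7  (cmp 4,7)
BLT loop: taken
r3=2&15=2
r2=M[112]=-8
r3=2+(-8)=-6
r7=112+4=116
r6=4+1=5
CMP r6, #7  (cmp 5,7)
BLT loop: taken
r3=(-6)&15=10
r2=M[116]=-3
r3=10+(-3)=7
r7=116+4=120
r6=5+1=6
CMP r6, #7  (cmp 6,7)
BLT loop: taken
r3=7&15=7
r2=M[120]=29
r3=7+29=36
r7=120+4=124
r6=6+1=7
CMP r6, #7  (cmp 7,7)
BLT loop: not taken
STR r2, [112] → M[112]=29
halt.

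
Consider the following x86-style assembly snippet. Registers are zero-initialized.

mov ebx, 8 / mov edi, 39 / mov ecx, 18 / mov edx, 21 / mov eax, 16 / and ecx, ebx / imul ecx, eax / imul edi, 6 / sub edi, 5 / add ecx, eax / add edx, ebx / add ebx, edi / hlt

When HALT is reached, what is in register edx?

29

after mov ebx, 8: ebx=8
after mov edi, 39: edi=39
after mov ecx, 18: ecx=18
after mov edx, 21: edx=21
after mov eax, 16: eax=16
after and ecx, ebx: ecx=18&8=0
after imul ecx, eax: ecx=0*16=0
after imul edi, 6: edi=39*6=234
after sub edi, 5: edi=234-5=229
after add ecx, eax: ecx=0+16=16
after add edx, ebx: edx=21+8=29
after add ebx, edi: ebx=8+229=237
halt.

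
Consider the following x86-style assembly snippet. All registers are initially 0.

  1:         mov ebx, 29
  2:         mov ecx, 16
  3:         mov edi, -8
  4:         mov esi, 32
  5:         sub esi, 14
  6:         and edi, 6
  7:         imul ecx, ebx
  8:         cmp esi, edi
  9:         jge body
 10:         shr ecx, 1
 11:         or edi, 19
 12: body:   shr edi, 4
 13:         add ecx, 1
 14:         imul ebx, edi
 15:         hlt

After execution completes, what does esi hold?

18

after mov ebx, 29: ebx=29
after mov ecx, 16: ecx=16
after mov edi, -8: edi=-8
after mov esi, 32: esi=32
after sub esi, 14: esi=32-14=18
after and edi, 6: edi=(-8)&6=0
after imul ecx, ebx: ecx=16*29=464
cmp esi, edi  (cmp 18,0)
jge body: taken
after shr edi, 4: edi=0>>4=0
after add ecx, 1: ecx=464+1=465
after imul ebx, edi: ebx=29*0=0
halt.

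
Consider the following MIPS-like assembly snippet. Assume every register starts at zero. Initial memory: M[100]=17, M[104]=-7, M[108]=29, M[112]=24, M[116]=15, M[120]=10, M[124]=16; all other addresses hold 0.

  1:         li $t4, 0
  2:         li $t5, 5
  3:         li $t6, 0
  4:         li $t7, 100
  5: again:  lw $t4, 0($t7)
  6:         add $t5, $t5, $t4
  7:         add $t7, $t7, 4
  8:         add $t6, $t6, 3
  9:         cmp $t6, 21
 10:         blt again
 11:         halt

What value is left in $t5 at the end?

109

after li $t4, 0: $t4=0
after li $t5, 5: $t5=5
after li $t6, 0: $t6=0
after li $t7, 100: $t7=100
after lw $t4, 0($t7): $t4=M[100]=17
after add $t5, $t5, $t4: $t5=5+17=22
after add $t7, $t7, 4: $t7=100+4=104
after add $t6, $t6, 3: $t6=0+3=3
cmp $t6, 21  (cmp 3,21)
blt again: taken
after lw $t4, 0($t7): $t4=M[104]=-7
after add $t5, $t5, $t4: $t5=22+(-7)=15
after add $t7, $t7, 4: $t7=104+4=108
after add $t6, $t6, 3: $t6=3+3=6
cmp $t6, 21  (cmp 6,21)
blt again: taken
after lw $t4, 0($t7): $t4=M[108]=29
after add $t5, $t5, $t4: $t5=15+29=44
after add $t7, $t7, 4: $t7=108+4=112
after add $t6, $t6, 3: $t6=6+3=9
cmp $t6, 21  (cmp 9,21)
blt again: taken
after lw $t4, 0($t7): $t4=M[112]=24
after add $t5, $t5, $t4: $t5=44+24=68
after add $t7, $t7, 4: $t7=112+4=116
after add $t6, $t6, 3: $t6=9+3=12
cmp $t6, 21  (cmp 12,21)
blt again: taken
after lw $t4, 0($t7): $t4=M[116]=15
after add $t5, $t5, $t4: $t5=68+15=83
after add $t7, $t7, 4: $t7=116+4=120
after add $t6, $t6, 3: $t6=12+3=15
cmp $t6, 21  (cmp 15,21)
blt again: taken
after lw $t4, 0($t7): $t4=M[120]=10
after add $t5, $t5, $t4: $t5=83+10=93
after add $t7, $t7, 4: $t7=120+4=124
after add $t6, $t6, 3: $t6=15+3=18
cmp $t6, 21  (cmp 18,21)
blt again: taken
after lw $t4, 0($t7): $t4=M[124]=16
after add $t5, $t5, $t4: $t5=93+16=109
after add $t7, $t7, 4: $t7=124+4=128
after add $t6, $t6, 3: $t6=18+3=21
cmp $t6, 21  (cmp 21,21)
blt again: not taken
halt.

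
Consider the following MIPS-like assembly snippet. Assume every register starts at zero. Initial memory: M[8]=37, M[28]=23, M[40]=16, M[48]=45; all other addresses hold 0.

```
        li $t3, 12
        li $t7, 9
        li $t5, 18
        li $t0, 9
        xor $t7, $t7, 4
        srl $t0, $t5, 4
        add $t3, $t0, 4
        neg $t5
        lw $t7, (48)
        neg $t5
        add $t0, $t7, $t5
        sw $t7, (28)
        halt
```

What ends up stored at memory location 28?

45

$t3=12
$t7=9
$t5=18
$t0=9
$t7=9^4=13
$t0=18>>4=1
$t3=1+4=5
$t5=-(18)=-18
$t7=M[48]=45
$t5=-(-18)=18
$t0=45+18=63
sw $t7, (28) → M[28]=45
halt.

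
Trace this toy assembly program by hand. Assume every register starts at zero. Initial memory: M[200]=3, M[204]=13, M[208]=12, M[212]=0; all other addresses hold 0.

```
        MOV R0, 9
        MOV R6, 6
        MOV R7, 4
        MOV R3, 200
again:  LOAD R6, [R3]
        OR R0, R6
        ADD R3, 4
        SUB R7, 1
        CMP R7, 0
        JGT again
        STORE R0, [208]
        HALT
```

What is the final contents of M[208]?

15

R0=9
R6=6
R7=4
R3=200
R6=M[200]=3
R0=9|3=11
R3=200+4=204
R7=4-1=3
CMP R7, 0  (cmp 3,0)
JGT again: taken
R6=M[204]=13
R0=11|13=15
R3=204+4=208
R7=3-1=2
CMP R7, 0  (cmp 2,0)
JGT again: taken
R6=M[208]=12
R0=15|12=15
R3=208+4=212
R7=2-1=1
CMP R7, 0  (cmp 1,0)
JGT again: taken
R6=M[212]=0
R0=15|0=15
R3=212+4=216
R7=1-1=0
CMP R7, 0  (cmp 0,0)
JGT again: not taken
STORE R0, [208] → M[208]=15
halt.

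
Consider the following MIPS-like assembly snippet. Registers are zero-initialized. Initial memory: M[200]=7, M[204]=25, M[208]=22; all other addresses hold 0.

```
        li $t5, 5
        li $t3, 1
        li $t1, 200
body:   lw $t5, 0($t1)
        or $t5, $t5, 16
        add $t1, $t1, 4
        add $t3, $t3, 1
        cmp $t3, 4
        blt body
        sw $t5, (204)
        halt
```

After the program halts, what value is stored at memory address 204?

after li $t5, 5: $t5=5
after li $t3, 1: $t3=1
after li $t1, 200: $t1=200
after lw $t5, 0($t1): $t5=M[200]=7
after or $t5, $t5, 16: $t5=7|16=23
after add $t1, $t1, 4: $t1=200+4=204
after add $t3, $t3, 1: $t3=1+1=2
cmp $t3, 4  (cmp 2,4)
blt body: taken
after lw $t5, 0($t1): $t5=M[204]=25
after or $t5, $t5, 16: $t5=25|16=25
after add $t1, $t1, 4: $t1=204+4=208
after add $t3, $t3, 1: $t3=2+1=3
cmp $t3, 4  (cmp 3,4)
blt body: taken
after lw $t5, 0($t1): $t5=M[208]=22
after or $t5, $t5, 16: $t5=22|16=22
after add $t1, $t1, 4: $t1=208+4=212
after add $t3, $t3, 1: $t3=3+1=4
cmp $t3, 4  (cmp 4,4)
blt body: not taken
sw $t5, (204) → M[204]=22
halt.

22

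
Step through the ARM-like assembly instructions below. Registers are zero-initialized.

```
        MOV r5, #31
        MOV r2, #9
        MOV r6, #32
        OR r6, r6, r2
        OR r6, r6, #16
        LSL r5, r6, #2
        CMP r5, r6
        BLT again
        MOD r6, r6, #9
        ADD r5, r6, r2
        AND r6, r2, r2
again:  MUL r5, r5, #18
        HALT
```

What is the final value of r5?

after MOV r5, #31: r5=31
after MOV r2, #9: r2=9
after MOV r6, #32: r6=32
after OR r6, r6, r2: r6=32|9=41
after OR r6, r6, #16: r6=41|16=57
after LSL r5, r6, #2: r5=57<<2=228
CMP r5, r6  (cmp 228,57)
BLT again: not taken
after MOD r6, r6, #9: r6=57%9=3
after ADD r5, r6, r2: r5=3+9=12
after AND r6, r2, r2: r6=9&9=9
after MUL r5, r5, #18: r5=12*18=216
halt.

216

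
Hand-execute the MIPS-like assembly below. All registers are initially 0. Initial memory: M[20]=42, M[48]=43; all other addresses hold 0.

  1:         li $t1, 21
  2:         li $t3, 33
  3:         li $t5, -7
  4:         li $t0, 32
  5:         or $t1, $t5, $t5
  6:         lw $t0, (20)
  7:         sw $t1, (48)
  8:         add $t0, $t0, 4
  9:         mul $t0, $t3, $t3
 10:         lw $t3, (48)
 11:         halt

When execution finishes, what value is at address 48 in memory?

-7

after li $t1, 21: $t1=21
after li $t3, 33: $t3=33
after li $t5, -7: $t5=-7
after li $t0, 32: $t0=32
after or $t1, $t5, $t5: $t1=(-7)|(-7)=-7
after lw $t0, (20): $t0=M[20]=42
sw $t1, (48) → M[48]=-7
after add $t0, $t0, 4: $t0=42+4=46
after mul $t0, $t3, $t3: $t0=33*33=1089
after lw $t3, (48): $t3=M[48]=-7
halt.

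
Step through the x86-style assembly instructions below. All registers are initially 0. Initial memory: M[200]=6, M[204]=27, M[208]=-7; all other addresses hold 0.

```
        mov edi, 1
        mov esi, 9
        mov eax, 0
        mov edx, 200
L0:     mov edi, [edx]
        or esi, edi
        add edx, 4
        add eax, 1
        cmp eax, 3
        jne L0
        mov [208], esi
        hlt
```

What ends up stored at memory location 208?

-1

edi=1
esi=9
eax=0
edx=200
edi=M[200]=6
esi=9|6=15
edx=200+4=204
eax=0+1=1
cmp eax, 3  (cmp 1,3)
jne L0: taken
edi=M[204]=27
esi=15|27=31
edx=204+4=208
eax=1+1=2
cmp eax, 3  (cmp 2,3)
jne L0: taken
edi=M[208]=-7
esi=31|(-7)=-1
edx=208+4=212
eax=2+1=3
cmp eax, 3  (cmp 3,3)
jne L0: not taken
mov [208], esi → M[208]=-1
halt.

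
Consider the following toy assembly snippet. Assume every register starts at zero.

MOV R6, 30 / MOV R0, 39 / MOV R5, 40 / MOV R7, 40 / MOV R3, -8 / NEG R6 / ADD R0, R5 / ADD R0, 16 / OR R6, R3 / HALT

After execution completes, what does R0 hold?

95

after MOV R6, 30: R6=30
after MOV R0, 39: R0=39
after MOV R5, 40: R5=40
after MOV R7, 40: R7=40
after MOV R3, -8: R3=-8
after NEG R6: R6=-(30)=-30
after ADD R0, R5: R0=39+40=79
after ADD R0, 16: R0=79+16=95
after OR R6, R3: R6=(-30)|(-8)=-6
halt.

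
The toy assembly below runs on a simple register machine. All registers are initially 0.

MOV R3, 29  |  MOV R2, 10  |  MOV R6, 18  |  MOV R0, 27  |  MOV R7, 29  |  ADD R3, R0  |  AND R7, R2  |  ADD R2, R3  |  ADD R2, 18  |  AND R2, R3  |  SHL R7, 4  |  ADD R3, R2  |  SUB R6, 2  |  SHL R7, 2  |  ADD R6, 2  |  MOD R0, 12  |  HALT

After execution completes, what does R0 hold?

R3=29
R2=10
R6=18
R0=27
R7=29
R3=29+27=56
R7=29&10=8
R2=10+56=66
R2=66+18=84
R2=84&56=16
R7=8<<4=128
R3=56+16=72
R6=18-2=16
R7=128<<2=512
R6=16+2=18
R0=27%12=3
halt.

3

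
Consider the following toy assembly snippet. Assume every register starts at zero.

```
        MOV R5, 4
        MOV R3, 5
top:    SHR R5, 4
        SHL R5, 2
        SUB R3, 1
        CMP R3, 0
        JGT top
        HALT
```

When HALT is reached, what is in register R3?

R5=4
R3=5
R5=4>>4=0
R5=0<<2=0
R3=5-1=4
CMP R3, 0  (cmp 4,0)
JGT top: taken
R5=0>>4=0
R5=0<<2=0
R3=4-1=3
CMP R3, 0  (cmp 3,0)
JGT top: taken
R5=0>>4=0
R5=0<<2=0
R3=3-1=2
CMP R3, 0  (cmp 2,0)
JGT top: taken
R5=0>>4=0
R5=0<<2=0
R3=2-1=1
CMP R3, 0  (cmp 1,0)
JGT top: taken
R5=0>>4=0
R5=0<<2=0
R3=1-1=0
CMP R3, 0  (cmp 0,0)
JGT top: not taken
halt.

0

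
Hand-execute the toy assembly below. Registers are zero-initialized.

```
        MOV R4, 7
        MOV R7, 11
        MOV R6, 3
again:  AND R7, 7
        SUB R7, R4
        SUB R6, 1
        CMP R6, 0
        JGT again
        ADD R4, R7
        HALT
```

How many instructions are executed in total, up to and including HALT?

20

MOV R4, 7 → R4=7
MOV R7, 11 → R7=11
MOV R6, 3 → R6=3
AND R7, 7 → R7=11&7=3
SUB R7, R4 → R7=3-7=-4
SUB R6, 1 → R6=3-1=2
CMP R6, 0  (cmp 2,0)
JGT again: taken
AND R7, 7 → R7=(-4)&7=4
SUB R7, R4 → R7=4-7=-3
SUB R6, 1 → R6=2-1=1
CMP R6, 0  (cmp 1,0)
JGT again: taken
AND R7, 7 → R7=(-3)&7=5
SUB R7, R4 → R7=5-7=-2
SUB R6, 1 → R6=1-1=0
CMP R6, 0  (cmp 0,0)
JGT again: not taken
ADD R4, R7 → R4=7+(-2)=5
halt.
Total executed instructions: 20.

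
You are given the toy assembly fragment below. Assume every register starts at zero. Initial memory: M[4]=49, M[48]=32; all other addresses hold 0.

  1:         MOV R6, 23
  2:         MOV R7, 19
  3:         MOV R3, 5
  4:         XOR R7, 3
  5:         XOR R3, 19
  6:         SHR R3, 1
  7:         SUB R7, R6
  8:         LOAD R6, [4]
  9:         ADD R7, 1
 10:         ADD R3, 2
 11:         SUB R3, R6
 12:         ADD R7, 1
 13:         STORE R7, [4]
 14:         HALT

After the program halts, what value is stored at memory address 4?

after MOV R6, 23: R6=23
after MOV R7, 19: R7=19
after MOV R3, 5: R3=5
after XOR R7, 3: R7=19^3=16
after XOR R3, 19: R3=5^19=22
after SHR R3, 1: R3=22>>1=11
after SUB R7, R6: R7=16-23=-7
after LOAD R6, [4]: R6=M[4]=49
after ADD R7, 1: R7=(-7)+1=-6
after ADD R3, 2: R3=11+2=13
after SUB R3, R6: R3=13-49=-36
after ADD R7, 1: R7=(-6)+1=-5
STORE R7, [4] → M[4]=-5
halt.

-5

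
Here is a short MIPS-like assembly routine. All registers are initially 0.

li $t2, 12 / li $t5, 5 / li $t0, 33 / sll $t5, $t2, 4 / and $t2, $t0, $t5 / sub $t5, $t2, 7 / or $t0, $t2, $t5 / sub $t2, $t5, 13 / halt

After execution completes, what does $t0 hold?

after li $t2, 12: $t2=12
after li $t5, 5: $t5=5
after li $t0, 33: $t0=33
after sll $t5, $t2, 4: $t5=12<<4=192
after and $t2, $t0, $t5: $t2=33&192=0
after sub $t5, $t2, 7: $t5=0-7=-7
after or $t0, $t2, $t5: $t0=0|(-7)=-7
after sub $t2, $t5, 13: $t2=(-7)-13=-20
halt.

-7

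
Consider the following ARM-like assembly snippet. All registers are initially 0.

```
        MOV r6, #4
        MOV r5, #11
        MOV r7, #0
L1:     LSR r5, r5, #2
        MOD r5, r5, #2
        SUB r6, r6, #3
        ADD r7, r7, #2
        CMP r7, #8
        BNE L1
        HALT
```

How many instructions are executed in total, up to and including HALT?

28

r6=4
r5=11
r7=0
r5=11>>2=2
r5=2%2=0
r6=4-3=1
r7=0+2=2
CMP r7, #8  (cmp 2,8)
BNE L1: taken
r5=0>>2=0
r5=0%2=0
r6=1-3=-2
r7=2+2=4
CMP r7, #8  (cmp 4,8)
BNE L1: taken
r5=0>>2=0
r5=0%2=0
r6=(-2)-3=-5
r7=4+2=6
CMP r7, #8  (cmp 6,8)
BNE L1: taken
r5=0>>2=0
r5=0%2=0
r6=(-5)-3=-8
r7=6+2=8
CMP r7, #8  (cmp 8,8)
BNE L1: not taken
halt.
Total executed instructions: 28.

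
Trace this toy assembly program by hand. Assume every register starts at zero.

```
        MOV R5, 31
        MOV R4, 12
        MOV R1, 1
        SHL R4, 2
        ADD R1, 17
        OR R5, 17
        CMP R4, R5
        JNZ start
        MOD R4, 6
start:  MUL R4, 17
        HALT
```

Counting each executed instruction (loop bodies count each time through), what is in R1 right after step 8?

18

after MOV R5, 31: R5=31
after MOV R4, 12: R4=12
after MOV R1, 1: R1=1
after SHL R4, 2: R4=12<<2=48
after ADD R1, 17: R1=1+17=18
after OR R5, 17: R5=31|17=31
CMP R4, R5  (cmp 48,31)
JNZ start: taken
After step 8: R1 = 18.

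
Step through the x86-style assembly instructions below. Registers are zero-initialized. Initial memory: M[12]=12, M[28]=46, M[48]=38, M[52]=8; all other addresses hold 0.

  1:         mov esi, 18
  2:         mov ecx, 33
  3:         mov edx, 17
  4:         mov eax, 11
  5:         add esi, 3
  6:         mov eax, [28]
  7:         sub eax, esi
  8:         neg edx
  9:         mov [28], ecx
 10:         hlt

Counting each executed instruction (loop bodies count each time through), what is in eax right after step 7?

25

after mov esi, 18: esi=18
after mov ecx, 33: ecx=33
after mov edx, 17: edx=17
after mov eax, 11: eax=11
after add esi, 3: esi=18+3=21
after mov eax, [28]: eax=M[28]=46
after sub eax, esi: eax=46-21=25
After step 7: eax = 25.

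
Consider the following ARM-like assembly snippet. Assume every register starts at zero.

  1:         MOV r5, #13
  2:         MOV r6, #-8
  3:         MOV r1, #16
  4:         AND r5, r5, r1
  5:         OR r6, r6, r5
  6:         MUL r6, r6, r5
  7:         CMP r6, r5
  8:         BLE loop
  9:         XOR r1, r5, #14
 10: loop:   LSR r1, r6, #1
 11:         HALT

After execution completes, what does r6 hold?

after MOV r5, #13: r5=13
after MOV r6, #-8: r6=-8
after MOV r1, #16: r1=16
after AND r5, r5, r1: r5=13&16=0
after OR r6, r6, r5: r6=(-8)|0=-8
after MUL r6, r6, r5: r6=(-8)*0=0
CMP r6, r5  (cmp 0,0)
BLE loop: taken
after LSR r1, r6, #1: r1=0>>1=0
halt.

0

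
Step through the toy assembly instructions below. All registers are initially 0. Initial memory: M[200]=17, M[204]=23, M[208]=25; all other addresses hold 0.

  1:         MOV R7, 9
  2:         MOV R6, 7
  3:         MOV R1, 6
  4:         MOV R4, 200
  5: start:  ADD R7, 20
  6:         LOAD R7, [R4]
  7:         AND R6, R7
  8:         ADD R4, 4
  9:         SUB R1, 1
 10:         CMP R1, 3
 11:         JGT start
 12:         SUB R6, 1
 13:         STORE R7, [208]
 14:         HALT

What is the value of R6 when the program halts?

MOV R7, 9 → R7=9
MOV R6, 7 → R6=7
MOV R1, 6 → R1=6
MOV R4, 200 → R4=200
ADD R7, 20 → R7=9+20=29
LOAD R7, [R4] → R7=M[200]=17
AND R6, R7 → R6=7&17=1
ADD R4, 4 → R4=200+4=204
SUB R1, 1 → R1=6-1=5
CMP R1, 3  (cmp 5,3)
JGT start: taken
ADD R7, 20 → R7=17+20=37
LOAD R7, [R4] → R7=M[204]=23
AND R6, R7 → R6=1&23=1
ADD R4, 4 → R4=204+4=208
SUB R1, 1 → R1=5-1=4
CMP R1, 3  (cmp 4,3)
JGT start: taken
ADD R7, 20 → R7=23+20=43
LOAD R7, [R4] → R7=M[208]=25
AND R6, R7 → R6=1&25=1
ADD R4, 4 → R4=208+4=212
SUB R1, 1 → R1=4-1=3
CMP R1, 3  (cmp 3,3)
JGT start: not taken
SUB R6, 1 → R6=1-1=0
STORE R7, [208] → M[208]=25
halt.

0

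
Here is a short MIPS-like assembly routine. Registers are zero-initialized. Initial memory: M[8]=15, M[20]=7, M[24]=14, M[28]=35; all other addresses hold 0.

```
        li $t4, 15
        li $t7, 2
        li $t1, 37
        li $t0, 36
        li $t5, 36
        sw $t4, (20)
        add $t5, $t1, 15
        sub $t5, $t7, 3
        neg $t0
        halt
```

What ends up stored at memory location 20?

li $t4, 15 → $t4=15
li $t7, 2 → $t7=2
li $t1, 37 → $t1=37
li $t0, 36 → $t0=36
li $t5, 36 → $t5=36
sw $t4, (20) → M[20]=15
add $t5, $t1, 15 → $t5=37+15=52
sub $t5, $t7, 3 → $t5=2-3=-1
neg $t0 → $t0=-(36)=-36
halt.

15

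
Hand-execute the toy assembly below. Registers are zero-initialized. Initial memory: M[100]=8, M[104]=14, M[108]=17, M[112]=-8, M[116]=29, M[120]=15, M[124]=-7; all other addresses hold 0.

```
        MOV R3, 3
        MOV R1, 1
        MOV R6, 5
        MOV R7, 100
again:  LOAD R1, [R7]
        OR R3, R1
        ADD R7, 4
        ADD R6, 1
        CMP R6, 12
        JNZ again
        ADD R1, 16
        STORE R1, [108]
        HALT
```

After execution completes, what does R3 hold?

R3=3
R1=1
R6=5
R7=100
R1=M[100]=8
R3=3|8=11
R7=100+4=104
R6=5+1=6
CMP R6, 12  (cmp 6,12)
JNZ again: taken
R1=M[104]=14
R3=11|14=15
R7=104+4=108
R6=6+1=7
CMP R6, 12  (cmp 7,12)
JNZ again: taken
R1=M[108]=17
R3=15|17=31
R7=108+4=112
R6=7+1=8
CMP R6, 12  (cmp 8,12)
JNZ again: taken
R1=M[112]=-8
R3=31|(-8)=-1
R7=112+4=116
R6=8+1=9
CMP R6, 12  (cmp 9,12)
JNZ again: taken
R1=M[116]=29
R3=(-1)|29=-1
R7=116+4=120
R6=9+1=10
CMP R6, 12  (cmp 10,12)
JNZ again: taken
R1=M[120]=15
R3=(-1)|15=-1
R7=120+4=124
R6=10+1=11
CMP R6, 12  (cmp 11,12)
JNZ again: taken
R1=M[124]=-7
R3=(-1)|(-7)=-1
R7=124+4=128
R6=11+1=12
CMP R6, 12  (cmp 12,12)
JNZ again: not taken
R1=(-7)+16=9
STORE R1, [108] → M[108]=9
halt.

-1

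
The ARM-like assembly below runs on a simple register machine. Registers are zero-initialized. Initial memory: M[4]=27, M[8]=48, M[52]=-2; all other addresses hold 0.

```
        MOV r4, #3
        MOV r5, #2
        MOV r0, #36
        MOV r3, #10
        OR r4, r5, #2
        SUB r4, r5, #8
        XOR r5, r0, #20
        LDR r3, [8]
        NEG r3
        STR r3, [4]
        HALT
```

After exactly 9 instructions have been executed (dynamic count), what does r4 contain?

-6

r4=3
r5=2
r0=36
r3=10
r4=2|2=2
r4=2-8=-6
r5=36^20=48
r3=M[8]=48
r3=-(48)=-48
After step 9: r4 = -6.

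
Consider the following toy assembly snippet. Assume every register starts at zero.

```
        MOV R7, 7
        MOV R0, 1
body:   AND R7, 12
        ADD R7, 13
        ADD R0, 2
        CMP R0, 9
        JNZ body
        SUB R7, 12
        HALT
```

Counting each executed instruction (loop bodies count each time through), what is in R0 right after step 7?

3

after MOV R7, 7: R7=7
after MOV R0, 1: R0=1
after AND R7, 12: R7=7&12=4
after ADD R7, 13: R7=4+13=17
after ADD R0, 2: R0=1+2=3
CMP R0, 9  (cmp 3,9)
JNZ body: taken
After step 7: R0 = 3.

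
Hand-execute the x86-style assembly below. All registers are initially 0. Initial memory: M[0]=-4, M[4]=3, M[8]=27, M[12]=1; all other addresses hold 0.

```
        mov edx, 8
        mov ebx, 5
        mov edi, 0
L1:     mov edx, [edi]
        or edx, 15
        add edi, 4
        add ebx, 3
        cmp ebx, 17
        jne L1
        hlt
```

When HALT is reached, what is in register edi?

16

after mov edx, 8: edx=8
after mov ebx, 5: ebx=5
after mov edi, 0: edi=0
after mov edx, [edi]: edx=M[0]=-4
after or edx, 15: edx=(-4)|15=-1
after add edi, 4: edi=0+4=4
after add ebx, 3: ebx=5+3=8
cmp ebx, 17  (cmp 8,17)
jne L1: taken
after mov edx, [edi]: edx=M[4]=3
after or edx, 15: edx=3|15=15
after add edi, 4: edi=4+4=8
after add ebx, 3: ebx=8+3=11
cmp ebx, 17  (cmp 11,17)
jne L1: taken
after mov edx, [edi]: edx=M[8]=27
after or edx, 15: edx=27|15=31
after add edi, 4: edi=8+4=12
after add ebx, 3: ebx=11+3=14
cmp ebx, 17  (cmp 14,17)
jne L1: taken
after mov edx, [edi]: edx=M[12]=1
after or edx, 15: edx=1|15=15
after add edi, 4: edi=12+4=16
after add ebx, 3: ebx=14+3=17
cmp ebx, 17  (cmp 17,17)
jne L1: not taken
halt.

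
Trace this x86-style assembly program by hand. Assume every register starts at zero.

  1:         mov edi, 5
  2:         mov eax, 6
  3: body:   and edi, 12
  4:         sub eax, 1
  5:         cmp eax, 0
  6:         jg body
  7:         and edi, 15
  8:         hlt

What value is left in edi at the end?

edi=5
eax=6
edi=5&12=4
eax=6-1=5
cmp eax, 0  (cmp 5,0)
jg body: taken
edi=4&12=4
eax=5-1=4
cmp eax, 0  (cmp 4,0)
jg body: taken
edi=4&12=4
eax=4-1=3
cmp eax, 0  (cmp 3,0)
jg body: taken
edi=4&12=4
eax=3-1=2
cmp eax, 0  (cmp 2,0)
jg body: taken
edi=4&12=4
eax=2-1=1
cmp eax, 0  (cmp 1,0)
jg body: taken
edi=4&12=4
eax=1-1=0
cmp eax, 0  (cmp 0,0)
jg body: not taken
edi=4&15=4
halt.

4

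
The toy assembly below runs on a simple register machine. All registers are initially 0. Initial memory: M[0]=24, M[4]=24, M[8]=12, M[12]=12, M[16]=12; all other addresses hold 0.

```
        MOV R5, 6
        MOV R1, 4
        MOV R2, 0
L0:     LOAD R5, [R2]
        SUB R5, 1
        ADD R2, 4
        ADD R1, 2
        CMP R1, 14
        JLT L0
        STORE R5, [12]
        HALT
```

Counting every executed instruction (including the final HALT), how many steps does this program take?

35

after MOV R5, 6: R5=6
after MOV R1, 4: R1=4
after MOV R2, 0: R2=0
after LOAD R5, [R2]: R5=M[0]=24
after SUB R5, 1: R5=24-1=23
after ADD R2, 4: R2=0+4=4
after ADD R1, 2: R1=4+2=6
CMP R1, 14  (cmp 6,14)
JLT L0: taken
after LOAD R5, [R2]: R5=M[4]=24
after SUB R5, 1: R5=24-1=23
after ADD R2, 4: R2=4+4=8
after ADD R1, 2: R1=6+2=8
CMP R1, 14  (cmp 8,14)
JLT L0: taken
after LOAD R5, [R2]: R5=M[8]=12
after SUB R5, 1: R5=12-1=11
after ADD R2, 4: R2=8+4=12
after ADD R1, 2: R1=8+2=10
CMP R1, 14  (cmp 10,14)
JLT L0: taken
after LOAD R5, [R2]: R5=M[12]=12
after SUB R5, 1: R5=12-1=11
after ADD R2, 4: R2=12+4=16
after ADD R1, 2: R1=10+2=12
CMP R1, 14  (cmp 12,14)
JLT L0: taken
after LOAD R5, [R2]: R5=M[16]=12
after SUB R5, 1: R5=12-1=11
after ADD R2, 4: R2=16+4=20
after ADD R1, 2: R1=12+2=14
CMP R1, 14  (cmp 14,14)
JLT L0: not taken
STORE R5, [12] → M[12]=11
halt.
Total executed instructions: 35.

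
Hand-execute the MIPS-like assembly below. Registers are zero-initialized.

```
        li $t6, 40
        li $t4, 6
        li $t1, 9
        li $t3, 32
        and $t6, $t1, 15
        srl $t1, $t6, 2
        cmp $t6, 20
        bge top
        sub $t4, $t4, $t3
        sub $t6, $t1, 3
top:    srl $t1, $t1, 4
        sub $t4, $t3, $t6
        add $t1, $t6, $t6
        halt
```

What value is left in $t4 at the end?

33

$t6=40
$t4=6
$t1=9
$t3=32
$t6=9&15=9
$t1=9>>2=2
cmp $t6, 20  (cmp 9,20)
bge top: not taken
$t4=6-32=-26
$t6=2-3=-1
$t1=2>>4=0
$t4=32-(-1)=33
$t1=(-1)+(-1)=-2
halt.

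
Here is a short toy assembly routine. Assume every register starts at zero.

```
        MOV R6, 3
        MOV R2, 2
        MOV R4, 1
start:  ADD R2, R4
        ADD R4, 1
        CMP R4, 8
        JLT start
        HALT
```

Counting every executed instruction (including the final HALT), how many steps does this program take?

32

R6=3
R2=2
R4=1
R2=2+1=3
R4=1+1=2
CMP R4, 8  (cmp 2,8)
JLT start: taken
R2=3+2=5
R4=2+1=3
CMP R4, 8  (cmp 3,8)
JLT start: taken
R2=5+3=8
R4=3+1=4
CMP R4, 8  (cmp 4,8)
JLT start: taken
R2=8+4=12
R4=4+1=5
CMP R4, 8  (cmp 5,8)
JLT start: taken
R2=12+5=17
R4=5+1=6
CMP R4, 8  (cmp 6,8)
JLT start: taken
R2=17+6=23
R4=6+1=7
CMP R4, 8  (cmp 7,8)
JLT start: taken
R2=23+7=30
R4=7+1=8
CMP R4, 8  (cmp 8,8)
JLT start: not taken
halt.
Total executed instructions: 32.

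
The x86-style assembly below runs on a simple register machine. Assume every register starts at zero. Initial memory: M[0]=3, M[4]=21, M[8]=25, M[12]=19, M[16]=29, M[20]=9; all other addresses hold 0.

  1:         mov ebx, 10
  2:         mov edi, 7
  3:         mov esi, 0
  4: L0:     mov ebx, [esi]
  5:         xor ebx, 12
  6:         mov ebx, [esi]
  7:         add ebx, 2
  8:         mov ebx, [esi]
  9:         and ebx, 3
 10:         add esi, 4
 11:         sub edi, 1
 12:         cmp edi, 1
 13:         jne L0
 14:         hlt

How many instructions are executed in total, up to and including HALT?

after mov ebx, 10: ebx=10
after mov edi, 7: edi=7
after mov esi, 0: esi=0
after mov ebx, [esi]: ebx=M[0]=3
after xor ebx, 12: ebx=3^12=15
after mov ebx, [esi]: ebx=M[0]=3
after add ebx, 2: ebx=3+2=5
after mov ebx, [esi]: ebx=M[0]=3
after and ebx, 3: ebx=3&3=3
after add esi, 4: esi=0+4=4
after sub edi, 1: edi=7-1=6
cmp edi, 1  (cmp 6,1)
jne L0: taken
after mov ebx, [esi]: ebx=M[4]=21
after xor ebx, 12: ebx=21^12=25
after mov ebx, [esi]: ebx=M[4]=21
after add ebx, 2: ebx=21+2=23
after mov ebx, [esi]: ebx=M[4]=21
after and ebx, 3: ebx=21&3=1
after add esi, 4: esi=4+4=8
after sub edi, 1: edi=6-1=5
cmp edi, 1  (cmp 5,1)
jne L0: taken
after mov ebx, [esi]: ebx=M[8]=25
after xor ebx, 12: ebx=25^12=21
after mov ebx, [esi]: ebx=M[8]=25
after add ebx, 2: ebx=25+2=27
after mov ebx, [esi]: ebx=M[8]=25
after and ebx, 3: ebx=25&3=1
after add esi, 4: esi=8+4=12
after sub edi, 1: edi=5-1=4
cmp edi, 1  (cmp 4,1)
jne L0: taken
after mov ebx, [esi]: ebx=M[12]=19
after xor ebx, 12: ebx=19^12=31
after mov ebx, [esi]: ebx=M[12]=19
after add ebx, 2: ebx=19+2=21
after mov ebx, [esi]: ebx=M[12]=19
after and ebx, 3: ebx=19&3=3
after add esi, 4: esi=12+4=16
after sub edi, 1: edi=4-1=3
cmp edi, 1  (cmp 3,1)
jne L0: taken
after mov ebx, [esi]: ebx=M[16]=29
after xor ebx, 12: ebx=29^12=17
after mov ebx, [esi]: ebx=M[16]=29
after add ebx, 2: ebx=29+2=31
after mov ebx, [esi]: ebx=M[16]=29
after and ebx, 3: ebx=29&3=1
after add esi, 4: esi=16+4=20
after sub edi, 1: edi=3-1=2
cmp edi, 1  (cmp 2,1)
jne L0: taken
after mov ebx, [esi]: ebx=M[20]=9
after xor ebx, 12: ebx=9^12=5
after mov ebx, [esi]: ebx=M[20]=9
after add ebx, 2: ebx=9+2=11
after mov ebx, [esi]: ebx=M[20]=9
after and ebx, 3: ebx=9&3=1
after add esi, 4: esi=20+4=24
after sub edi, 1: edi=2-1=1
cmp edi, 1  (cmp 1,1)
jne L0: not taken
halt.
Total executed instructions: 64.

64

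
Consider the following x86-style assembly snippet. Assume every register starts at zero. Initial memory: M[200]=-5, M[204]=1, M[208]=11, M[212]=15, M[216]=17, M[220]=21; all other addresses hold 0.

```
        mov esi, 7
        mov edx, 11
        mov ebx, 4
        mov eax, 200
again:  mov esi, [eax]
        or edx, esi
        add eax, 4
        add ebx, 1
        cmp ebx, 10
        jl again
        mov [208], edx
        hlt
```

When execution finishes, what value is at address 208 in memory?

-1

after mov esi, 7: esi=7
after mov edx, 11: edx=11
after mov ebx, 4: ebx=4
after mov eax, 200: eax=200
after mov esi, [eax]: esi=M[200]=-5
after or edx, esi: edx=11|(-5)=-5
after add eax, 4: eax=200+4=204
after add ebx, 1: ebx=4+1=5
cmp ebx, 10  (cmp 5,10)
jl again: taken
after mov esi, [eax]: esi=M[204]=1
after or edx, esi: edx=(-5)|1=-5
after add eax, 4: eax=204+4=208
after add ebx, 1: ebx=5+1=6
cmp ebx, 10  (cmp 6,10)
jl again: taken
after mov esi, [eax]: esi=M[208]=11
after or edx, esi: edx=(-5)|11=-5
after add eax, 4: eax=208+4=212
after add ebx, 1: ebx=6+1=7
cmp ebx, 10  (cmp 7,10)
jl again: taken
after mov esi, [eax]: esi=M[212]=15
after or edx, esi: edx=(-5)|15=-1
after add eax, 4: eax=212+4=216
after add ebx, 1: ebx=7+1=8
cmp ebx, 10  (cmp 8,10)
jl again: taken
after mov esi, [eax]: esi=M[216]=17
after or edx, esi: edx=(-1)|17=-1
after add eax, 4: eax=216+4=220
after add ebx, 1: ebx=8+1=9
cmp ebx, 10  (cmp 9,10)
jl again: taken
after mov esi, [eax]: esi=M[220]=21
after or edx, esi: edx=(-1)|21=-1
after add eax, 4: eax=220+4=224
after add ebx, 1: ebx=9+1=10
cmp ebx, 10  (cmp 10,10)
jl again: not taken
mov [208], edx → M[208]=-1
halt.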